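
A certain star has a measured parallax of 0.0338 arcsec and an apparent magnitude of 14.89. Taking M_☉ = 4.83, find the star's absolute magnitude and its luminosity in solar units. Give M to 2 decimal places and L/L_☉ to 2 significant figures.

d = 1/p = 1/0.0338″ = 29.59 pc
M = m − 5 log₁₀ d + 5 = 14.89 − 5·1.4711 + 5 = 12.535
M − M_☉ = 12.535 − 4.83 = 7.705
L/L_☉ = 10^(−0.4 × 7.705) = 8.283×10^-4

M ≈ 12.53; L/L_☉ ≈ 8.3×10^-4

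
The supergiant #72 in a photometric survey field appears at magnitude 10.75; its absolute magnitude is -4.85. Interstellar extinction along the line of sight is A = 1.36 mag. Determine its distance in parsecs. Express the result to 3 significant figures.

m − M = 5 log₁₀(d/10 pc) + A  ⇒  10.75 − (-4.85) − 1.36 = 5 log₁₀(d/10)
14.240 = 5 log₁₀(d/10)
log₁₀ d = (m − M − A)/5 + 1 = 3.8480
d = 10^3.8480 = 7047 pc

d ≈ 7050 pc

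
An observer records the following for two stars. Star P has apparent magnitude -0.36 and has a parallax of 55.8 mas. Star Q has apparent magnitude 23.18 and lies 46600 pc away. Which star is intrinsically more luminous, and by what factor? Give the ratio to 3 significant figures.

Star P is more luminous, by a factor of 385.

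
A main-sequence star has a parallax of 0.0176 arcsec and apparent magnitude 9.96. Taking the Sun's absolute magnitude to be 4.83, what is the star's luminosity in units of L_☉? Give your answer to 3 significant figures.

L/L_☉ ≈ 0.286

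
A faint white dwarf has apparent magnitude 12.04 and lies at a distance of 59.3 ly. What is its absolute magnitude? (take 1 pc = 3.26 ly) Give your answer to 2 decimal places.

d = 59.3 ly / 3.26 = 18.19 pc
5 log₁₀(d/10 pc) = 5 log₁₀(18.19) − 5 = 1.299
M = m − 5 log₁₀(d/10) = 12.04 − 1.299 = 10.741

M ≈ 10.74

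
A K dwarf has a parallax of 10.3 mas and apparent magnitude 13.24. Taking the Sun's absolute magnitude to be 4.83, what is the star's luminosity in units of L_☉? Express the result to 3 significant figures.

L/L_☉ ≈ 0.0408

d = 1/p = 1000/10.3 mas = 97.09 pc
M = m − 5 log₁₀ d + 5 = 13.24 − 5·1.9872 + 5 = 8.304
M − M_☉ = 8.304 − 4.83 = 3.474
L/L_☉ = 10^(−0.4 × 3.474) = 0.04077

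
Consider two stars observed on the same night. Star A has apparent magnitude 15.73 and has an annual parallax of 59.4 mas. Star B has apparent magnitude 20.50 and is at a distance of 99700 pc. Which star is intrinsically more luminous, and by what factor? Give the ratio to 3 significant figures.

Star A: p = 59.4 mas = 0.0594″ → d = 1/p = 16.84 pc
Star A: M = m − 5 log₁₀ d + 5 = 15.73 − 5·1.2262 + 5 = 14.599
Star B: M = m − 5 log₁₀ d + 5 = 20.50 − 5·4.9987 + 5 = 0.507
ΔM = M_A − M_B = 14.599 − (0.507) = 14.092; smaller M is more luminous → Star B.
L ratio = 10^(0.4 |ΔM|) = 10^5.637 = 433500

Star B is more luminous, by a factor of 433000.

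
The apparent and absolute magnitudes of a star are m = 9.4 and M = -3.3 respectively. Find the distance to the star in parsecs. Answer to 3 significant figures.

d ≈ 3470 pc

μ = m − M = 12.700
m − M = 5 log₁₀ d − 5
log₁₀ d = (m − M)/5 + 1 = 3.5400
d = 10^3.5400 = 3467 pc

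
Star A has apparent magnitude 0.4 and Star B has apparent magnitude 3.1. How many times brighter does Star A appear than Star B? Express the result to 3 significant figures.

Δm = 0.4 − (3.1) = -2.7
Flux ratio = 10^(−0.4 Δm) = 10^(−0.4 × -2.7) = 10^1.080 = 12.02

12.0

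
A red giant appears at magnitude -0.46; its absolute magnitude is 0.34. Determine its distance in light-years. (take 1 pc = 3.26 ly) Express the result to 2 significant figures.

d ≈ 23 ly

Distance modulus: m − M = -0.46 − (0.34) = -0.800
m − M = 5 log₁₀ d − 5
log₁₀ d = (m − M)/5 + 1 = 0.8400
d = 10^0.8400 = 6.918 pc
= 22.55 ly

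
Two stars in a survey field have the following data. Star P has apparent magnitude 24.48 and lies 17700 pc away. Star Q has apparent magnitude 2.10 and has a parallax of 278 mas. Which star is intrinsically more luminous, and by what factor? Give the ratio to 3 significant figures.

Star Q is more luminous, by a factor of 37.0.

Star P: M = m − 5 log₁₀ d + 5 = 24.48 − 5·4.2480 + 5 = 8.240
Star Q: p = 278 mas = 0.278″ → d = 1/p = 3.597 pc
Star Q: M = m − 5 log₁₀ d + 5 = 2.10 − 5·0.5560 + 5 = 4.320
ΔM = M_P − M_Q = 8.240 − (4.320) = 3.920; smaller M is more luminous → Star Q.
L ratio = 10^(0.4 |ΔM|) = 10^1.568 = 36.98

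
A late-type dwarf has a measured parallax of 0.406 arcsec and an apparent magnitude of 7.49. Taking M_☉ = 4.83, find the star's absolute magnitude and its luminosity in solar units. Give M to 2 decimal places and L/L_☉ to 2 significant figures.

d = 1/p = 1/0.406″ = 2.463 pc
M = m − 5 log₁₀ d + 5 = 7.49 − 5·0.3915 + 5 = 10.533
M − M_☉ = 10.533 − 4.83 = 5.703
L/L_☉ = 10^(−0.4 × 5.703) = 5.235×10^-3

M ≈ 10.53; L/L_☉ ≈ 5.2×10^-3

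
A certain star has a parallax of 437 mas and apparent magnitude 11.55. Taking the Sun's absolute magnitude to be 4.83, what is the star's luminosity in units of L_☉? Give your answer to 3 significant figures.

d = 1/p = 1000/437 mas = 2.288 pc
M = m − 5 log₁₀ d + 5 = 11.55 − 5·0.3595 + 5 = 14.752
M − M_☉ = 14.752 − 4.83 = 9.922
L/L_☉ = 10^(−0.4 × 9.922) = 1.074×10^-4

L/L_☉ ≈ 1.07×10^-4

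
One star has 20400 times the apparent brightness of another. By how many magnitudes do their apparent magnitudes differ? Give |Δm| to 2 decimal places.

|Δm| ≈ 10.77

Pogson: Δm = −2.5 log₁₀(ratio) = −2.5 log₁₀(20400) = −2.5 × 4.3096 = -10.774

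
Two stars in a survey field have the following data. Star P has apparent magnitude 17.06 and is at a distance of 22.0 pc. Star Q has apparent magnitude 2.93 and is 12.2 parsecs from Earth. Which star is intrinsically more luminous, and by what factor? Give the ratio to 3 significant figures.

Star P: M = m − 5 log₁₀ d + 5 = 17.06 − 5·1.3424 + 5 = 15.348
Star Q: M = m − 5 log₁₀ d + 5 = 2.93 − 5·1.0864 + 5 = 2.498
ΔM = M_P − M_Q = 15.348 − (2.498) = 12.850; smaller M is more luminous → Star Q.
L ratio = 10^(0.4 |ΔM|) = 10^5.140 = 138000

Star Q is more luminous, by a factor of 138000.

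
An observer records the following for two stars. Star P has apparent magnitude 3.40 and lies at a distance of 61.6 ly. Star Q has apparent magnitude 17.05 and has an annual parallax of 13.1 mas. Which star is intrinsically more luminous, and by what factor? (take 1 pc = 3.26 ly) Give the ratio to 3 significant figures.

Star P: d = 61.6 ly / 3.26 = 18.90 pc
Star P: M = m − 5 log₁₀ d + 5 = 3.40 − 5·1.2764 + 5 = 2.018
Star Q: p = 13.1 mas = 0.0131″ → d = 1/p = 76.34 pc
Star Q: M = m − 5 log₁₀ d + 5 = 17.05 − 5·1.8827 + 5 = 12.636
ΔM = M_P − M_Q = 2.018 − (12.636) = -10.618; smaller M is more luminous → Star P.
L ratio = 10^(0.4 |ΔM|) = 10^4.247 = 17670

Star P is more luminous, by a factor of 17700.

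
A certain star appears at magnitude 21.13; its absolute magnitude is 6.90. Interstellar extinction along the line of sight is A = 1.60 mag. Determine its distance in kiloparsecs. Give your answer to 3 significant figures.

m − M = 5 log₁₀(d/10 pc) + A  ⇒  21.13 − (6.90) − 1.60 = 5 log₁₀(d/10)
12.630 = 5 log₁₀(d/10)
log₁₀ d = (m − M − A)/5 + 1 = 3.5260
d = 10^3.5260 = 3357 pc
= 3.357 kpc

d ≈ 3.36 kpc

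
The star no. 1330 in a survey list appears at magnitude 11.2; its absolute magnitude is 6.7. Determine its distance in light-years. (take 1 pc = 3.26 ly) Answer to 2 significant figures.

d ≈ 260 ly

μ = m − M = 4.500
m − M = 5 log₁₀ d − 5
log₁₀ d = (m − M)/5 + 1 = 1.9000
d = 10^1.9000 = 79.43 pc
= 259.0 ly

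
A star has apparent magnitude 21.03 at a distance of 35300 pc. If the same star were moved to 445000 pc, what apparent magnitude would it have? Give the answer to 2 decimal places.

Flux ∝ 1/d², so Δm = 5 log₁₀(d₂/d₁) = 5 log₁₀(445000/35300) = 5.503
m₂ = m₁ + Δm = 21.03 + (5.503) = 26.533

m ≈ 26.53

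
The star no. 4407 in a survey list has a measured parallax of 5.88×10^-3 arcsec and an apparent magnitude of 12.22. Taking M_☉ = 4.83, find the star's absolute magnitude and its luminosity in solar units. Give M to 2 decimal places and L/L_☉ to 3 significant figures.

M ≈ 6.07; L/L_☉ ≈ 0.320

d = 1/p = 1/5.88×10^-3″ = 170.1 pc
M = m − 5 log₁₀ d + 5 = 12.22 − 5·2.2306 + 5 = 6.067
M − M_☉ = 6.067 − 4.83 = 1.237
L/L_☉ = 10^(−0.4 × 1.237) = 0.3201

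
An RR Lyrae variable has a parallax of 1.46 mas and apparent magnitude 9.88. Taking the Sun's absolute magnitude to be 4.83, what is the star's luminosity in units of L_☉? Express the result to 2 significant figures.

L/L_☉ ≈ 45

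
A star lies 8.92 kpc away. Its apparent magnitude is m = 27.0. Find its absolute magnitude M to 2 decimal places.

d = 8.92 kpc = 8920 pc
5 log₁₀(d/10 pc) = 5 log₁₀(8920) − 5 = 14.752
M = m − 5 log₁₀(d/10) = 27.0 − 14.752 = 12.248

M ≈ 12.25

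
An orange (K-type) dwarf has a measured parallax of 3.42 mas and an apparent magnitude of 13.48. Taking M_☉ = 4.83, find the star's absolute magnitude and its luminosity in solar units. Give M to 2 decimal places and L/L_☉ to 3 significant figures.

d = 1/p = 1000/3.42 mas = 292.4 pc
M = m − 5 log₁₀ d + 5 = 13.48 − 5·2.4660 + 5 = 6.150
M − M_☉ = 6.150 − 4.83 = 1.320
L/L_☉ = 10^(−0.4 × 1.320) = 0.2964

M ≈ 6.15; L/L_☉ ≈ 0.296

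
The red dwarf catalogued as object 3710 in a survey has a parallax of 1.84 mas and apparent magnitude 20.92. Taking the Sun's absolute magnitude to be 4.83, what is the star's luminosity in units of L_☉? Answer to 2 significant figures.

L/L_☉ ≈ 1.1×10^-3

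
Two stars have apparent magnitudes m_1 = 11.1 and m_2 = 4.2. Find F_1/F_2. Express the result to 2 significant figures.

Magnitude difference = 6.9
Flux ratio = 10^(−0.4 Δm) = 10^(−0.4 × 6.9) = 10^-2.760 = 1.738×10^-3

F_1/F_2 ≈ 1.7×10^-3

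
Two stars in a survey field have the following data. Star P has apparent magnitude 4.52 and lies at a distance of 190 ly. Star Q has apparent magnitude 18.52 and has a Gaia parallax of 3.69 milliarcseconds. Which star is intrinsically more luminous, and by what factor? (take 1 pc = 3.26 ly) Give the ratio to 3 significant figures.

Star P: d = 190 ly / 3.26 = 58.28 pc
Star P: M = m − 5 log₁₀ d + 5 = 4.52 − 5·1.7655 + 5 = 0.692
Star Q: p = 3.69 mas = 3.69×10^-3″ → d = 1/p = 271.0 pc
Star Q: M = m − 5 log₁₀ d + 5 = 18.52 − 5·2.4330 + 5 = 11.355
ΔM = M_P − M_Q = 0.692 − (11.355) = -10.663; smaller M is more luminous → Star P.
L ratio = 10^(0.4 |ΔM|) = 10^4.265 = 18410

Star P is more luminous, by a factor of 18400.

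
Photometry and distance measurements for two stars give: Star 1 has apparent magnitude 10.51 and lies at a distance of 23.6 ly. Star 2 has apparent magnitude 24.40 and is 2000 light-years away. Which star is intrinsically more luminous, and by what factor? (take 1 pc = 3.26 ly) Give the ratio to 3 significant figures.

Star 1: d = 23.6 ly / 3.26 = 7.239 pc
Star 1: M = m − 5 log₁₀ d + 5 = 10.51 − 5·0.8597 + 5 = 11.212
Star 2: d = 2000 ly / 3.26 = 613.5 pc
Star 2: M = m − 5 log₁₀ d + 5 = 24.40 − 5·2.7878 + 5 = 15.461
ΔM = M_1 − M_2 = 11.212 − (15.461) = -4.249; smaller M is more luminous → Star 1.
L ratio = 10^(0.4 |ΔM|) = 10^1.700 = 50.09

Star 1 is more luminous, by a factor of 50.1.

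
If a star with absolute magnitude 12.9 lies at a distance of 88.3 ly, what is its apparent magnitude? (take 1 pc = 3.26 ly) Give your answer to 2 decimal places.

m ≈ 15.06

d = 88.3 ly / 3.26 = 27.09 pc
m = M + 5 log₁₀ d − 5 = 12.9 + 5·1.4327 − 5 = 15.064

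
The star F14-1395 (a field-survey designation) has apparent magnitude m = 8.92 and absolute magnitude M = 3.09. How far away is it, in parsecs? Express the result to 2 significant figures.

d ≈ 150 pc

μ = m − M = 5.830
m − M = 5 log₁₀ d − 5
log₁₀ d = (m − M)/5 + 1 = 2.1660
d = 10^2.1660 = 146.6 pc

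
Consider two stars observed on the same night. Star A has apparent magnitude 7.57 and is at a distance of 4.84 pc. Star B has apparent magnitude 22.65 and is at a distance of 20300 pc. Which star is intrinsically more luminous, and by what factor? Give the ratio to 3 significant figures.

Star A: M = m − 5 log₁₀ d + 5 = 7.57 − 5·0.6848 + 5 = 9.146
Star B: M = m − 5 log₁₀ d + 5 = 22.65 − 5·4.3075 + 5 = 6.113
ΔM = M_A − M_B = 9.146 − (6.113) = 3.033; smaller M is more luminous → Star B.
L ratio = 10^(0.4 |ΔM|) = 10^1.213 = 16.34

Star B is more luminous, by a factor of 16.3.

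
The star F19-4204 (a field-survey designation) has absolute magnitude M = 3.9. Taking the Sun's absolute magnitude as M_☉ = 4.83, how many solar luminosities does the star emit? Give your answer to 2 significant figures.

L/L_☉ ≈ 2.4

M − M_☉ = 3.9 − 4.83 = -0.930
L/L_☉ = 10^(−0.4 (M − M_☉)) = 10^0.372 = 2.355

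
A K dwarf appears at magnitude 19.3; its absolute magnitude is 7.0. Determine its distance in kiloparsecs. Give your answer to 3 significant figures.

Distance modulus: m − M = 19.3 − (7.0) = 12.300
m − M = 5 log₁₀ d − 5
log₁₀ d = (m − M)/5 + 1 = 3.4600
d = 10^3.4600 = 2884 pc
= 2.884 kpc

d ≈ 2.88 kpc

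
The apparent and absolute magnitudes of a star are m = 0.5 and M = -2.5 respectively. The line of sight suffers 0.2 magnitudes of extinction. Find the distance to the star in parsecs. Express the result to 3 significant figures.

d ≈ 36.3 pc

m − M = 5 log₁₀(d/10 pc) + A  ⇒  0.5 − (-2.5) − 0.2 = 5 log₁₀(d/10)
2.800 = 5 log₁₀(d/10)
log₁₀ d = (m − M − A)/5 + 1 = 1.5600
d = 10^1.5600 = 36.31 pc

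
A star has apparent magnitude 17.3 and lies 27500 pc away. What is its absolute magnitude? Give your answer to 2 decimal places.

5 log₁₀(d/10 pc) = 5 log₁₀(27500) − 5 = 17.197
M = m − 5 log₁₀(d/10) = 17.3 − 17.197 = 0.103

M ≈ 0.10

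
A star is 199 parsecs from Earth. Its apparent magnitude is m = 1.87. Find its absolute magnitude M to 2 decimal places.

5 log₁₀(d/10 pc) = 5 log₁₀(199.0) − 5 = 6.494
M = m − 5 log₁₀(d/10) = 1.87 − 6.494 = -4.624

M ≈ -4.62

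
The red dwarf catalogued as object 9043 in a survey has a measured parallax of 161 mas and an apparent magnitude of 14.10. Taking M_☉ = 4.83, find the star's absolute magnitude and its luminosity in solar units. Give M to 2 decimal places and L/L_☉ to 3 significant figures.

M ≈ 15.13; L/L_☉ ≈ 7.56×10^-5

d = 1/p = 1000/161 mas = 6.211 pc
M = m − 5 log₁₀ d + 5 = 14.10 − 5·0.7932 + 5 = 15.134
M − M_☉ = 15.134 − 4.83 = 10.304
L/L_☉ = 10^(−0.4 × 10.304) = 7.557×10^-5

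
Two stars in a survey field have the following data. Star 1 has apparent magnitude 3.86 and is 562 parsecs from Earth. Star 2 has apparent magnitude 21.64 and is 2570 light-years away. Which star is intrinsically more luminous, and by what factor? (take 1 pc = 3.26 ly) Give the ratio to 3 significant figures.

Star 1 is more luminous, by a factor of 6.58×10^6.

Star 1: M = m − 5 log₁₀ d + 5 = 3.86 − 5·2.7497 + 5 = -4.889
Star 2: d = 2570 ly / 3.26 = 788.3 pc
Star 2: M = m − 5 log₁₀ d + 5 = 21.64 − 5·2.8967 + 5 = 12.156
ΔM = M_1 − M_2 = -4.889 − (12.156) = -17.045; smaller M is more luminous → Star 1.
L ratio = 10^(0.4 |ΔM|) = 10^6.818 = 6.577×10^6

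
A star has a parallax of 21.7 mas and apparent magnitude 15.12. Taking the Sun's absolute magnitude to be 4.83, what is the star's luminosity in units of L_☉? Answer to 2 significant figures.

L/L_☉ ≈ 1.6×10^-3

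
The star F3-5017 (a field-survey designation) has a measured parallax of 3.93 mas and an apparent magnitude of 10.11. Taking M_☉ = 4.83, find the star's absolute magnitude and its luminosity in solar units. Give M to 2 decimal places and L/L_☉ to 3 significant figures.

M ≈ 3.08; L/L_☉ ≈ 5.00

d = 1/p = 1000/3.93 mas = 254.5 pc
M = m − 5 log₁₀ d + 5 = 10.11 − 5·2.4056 + 5 = 3.082
M − M_☉ = 3.082 − 4.83 = -1.748
L/L_☉ = 10^(−0.4 × -1.748) = 5.003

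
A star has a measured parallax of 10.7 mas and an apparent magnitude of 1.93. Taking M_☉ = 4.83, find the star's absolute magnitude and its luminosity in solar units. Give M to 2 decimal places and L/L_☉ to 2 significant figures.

M ≈ -2.92; L/L_☉ ≈ 1300

d = 1/p = 1000/10.7 mas = 93.46 pc
M = m − 5 log₁₀ d + 5 = 1.93 − 5·1.9706 + 5 = -2.923
M − M_☉ = -2.923 − 4.83 = -7.753
L/L_☉ = 10^(−0.4 × -7.753) = 1263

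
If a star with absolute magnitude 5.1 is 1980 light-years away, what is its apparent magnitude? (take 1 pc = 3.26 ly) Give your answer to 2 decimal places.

d = 1980 ly / 3.26 = 607.4 pc
m = M + 5 log₁₀ d − 5 = 5.1 + 5·2.7834 − 5 = 14.017

m ≈ 14.02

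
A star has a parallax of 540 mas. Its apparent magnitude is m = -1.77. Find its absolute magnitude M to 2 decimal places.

p = 540 mas = 0.540″ → d = 1/p = 1.852 pc
5 log₁₀(d/10 pc) = 5 log₁₀(1.852) − 5 = -3.662
M = m − 5 log₁₀(d/10) = -1.77 + 3.662 = 1.892

M ≈ 1.89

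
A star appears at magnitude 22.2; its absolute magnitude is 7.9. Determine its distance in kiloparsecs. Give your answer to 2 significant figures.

Distance modulus: m − M = 22.2 − (7.9) = 14.300
m − M = 5 log₁₀ d − 5
log₁₀ d = (m − M)/5 + 1 = 3.8600
d = 10^3.8600 = 7244 pc
= 7.244 kpc

d ≈ 7.2 kpc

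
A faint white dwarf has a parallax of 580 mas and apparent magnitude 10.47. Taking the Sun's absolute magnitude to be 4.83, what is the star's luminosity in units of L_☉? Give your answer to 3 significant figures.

d = 1/p = 1000/580 mas = 1.724 pc
M = m − 5 log₁₀ d + 5 = 10.47 − 5·0.2366 + 5 = 14.287
M − M_☉ = 14.287 − 4.83 = 9.457
L/L_☉ = 10^(−0.4 × 9.457) = 1.649×10^-4

L/L_☉ ≈ 1.65×10^-4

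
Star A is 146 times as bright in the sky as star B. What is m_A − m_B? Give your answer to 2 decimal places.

m_A − m_B ≈ -5.41

Pogson: Δm = −2.5 log₁₀(ratio) = −2.5 log₁₀(146) = −2.5 × 2.1644 = -5.411
Star A is brighter, so it has the smaller magnitude: the difference is negative.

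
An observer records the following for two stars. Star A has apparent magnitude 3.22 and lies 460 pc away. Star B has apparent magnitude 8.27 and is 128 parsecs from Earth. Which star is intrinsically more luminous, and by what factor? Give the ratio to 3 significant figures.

Star A is more luminous, by a factor of 1350.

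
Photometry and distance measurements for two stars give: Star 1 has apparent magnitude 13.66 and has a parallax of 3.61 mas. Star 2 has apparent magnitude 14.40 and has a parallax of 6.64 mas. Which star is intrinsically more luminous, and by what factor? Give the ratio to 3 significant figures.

Star 1 is more luminous, by a factor of 6.69.

Star 1: p = 3.61 mas = 3.61×10^-3″ → d = 1/p = 277.0 pc
Star 1: M = m − 5 log₁₀ d + 5 = 13.66 − 5·2.4425 + 5 = 6.448
Star 2: p = 6.64 mas = 6.64×10^-3″ → d = 1/p = 150.6 pc
Star 2: M = m − 5 log₁₀ d + 5 = 14.40 − 5·2.1778 + 5 = 8.511
ΔM = M_1 − M_2 = 6.448 − (8.511) = -2.063; smaller M is more luminous → Star 1.
L ratio = 10^(0.4 |ΔM|) = 10^0.825 = 6.688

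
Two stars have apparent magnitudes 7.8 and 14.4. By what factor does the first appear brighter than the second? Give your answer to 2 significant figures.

440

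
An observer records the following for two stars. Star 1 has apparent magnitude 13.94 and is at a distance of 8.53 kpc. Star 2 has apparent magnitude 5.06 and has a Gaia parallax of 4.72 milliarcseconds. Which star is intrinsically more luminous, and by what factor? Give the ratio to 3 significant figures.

Star 2 is more luminous, by a factor of 2.20.

Star 1: d = 8.53 kpc = 8530 pc
Star 1: M = m − 5 log₁₀ d + 5 = 13.94 − 5·3.9309 + 5 = -0.715
Star 2: p = 4.72 mas = 4.72×10^-3″ → d = 1/p = 211.9 pc
Star 2: M = m − 5 log₁₀ d + 5 = 5.06 − 5·2.3261 + 5 = -1.570
ΔM = M_1 − M_2 = -0.715 − (-1.570) = 0.856; smaller M is more luminous → Star 2.
L ratio = 10^(0.4 |ΔM|) = 10^0.342 = 2.199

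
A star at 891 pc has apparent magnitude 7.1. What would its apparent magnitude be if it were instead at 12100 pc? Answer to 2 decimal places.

Flux ∝ 1/d², so Δm = 5 log₁₀(d₂/d₁) = 5 log₁₀(12100/891) = 5.665
m₂ = m₁ + Δm = 7.1 + (5.665) = 12.765

m ≈ 12.76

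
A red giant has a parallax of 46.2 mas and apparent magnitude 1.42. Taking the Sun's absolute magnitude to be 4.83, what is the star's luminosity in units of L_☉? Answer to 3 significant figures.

L/L_☉ ≈ 108

d = 1/p = 1000/46.2 mas = 21.65 pc
M = m − 5 log₁₀ d + 5 = 1.42 − 5·1.3354 + 5 = -0.257
M − M_☉ = -0.257 − 4.83 = -5.087
L/L_☉ = 10^(−0.4 × -5.087) = 108.3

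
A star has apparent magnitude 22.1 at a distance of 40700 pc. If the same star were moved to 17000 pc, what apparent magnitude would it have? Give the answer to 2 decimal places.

m ≈ 20.20

Flux ∝ 1/d², so Δm = 5 log₁₀(d₂/d₁) = 5 log₁₀(17000/40700) = -1.896
m₂ = m₁ + Δm = 22.1 + (-1.896) = 20.204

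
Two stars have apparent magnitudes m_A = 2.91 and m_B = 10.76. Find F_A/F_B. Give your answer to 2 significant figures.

F_A/F_B ≈ 1400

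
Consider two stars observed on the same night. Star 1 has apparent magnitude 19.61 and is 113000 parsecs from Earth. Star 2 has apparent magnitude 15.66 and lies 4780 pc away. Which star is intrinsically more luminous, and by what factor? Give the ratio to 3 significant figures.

Star 1: M = m − 5 log₁₀ d + 5 = 19.61 − 5·5.0531 + 5 = -0.655
Star 2: M = m − 5 log₁₀ d + 5 = 15.66 − 5·3.6794 + 5 = 2.263
ΔM = M_1 − M_2 = -0.655 − (2.263) = -2.918; smaller M is more luminous → Star 1.
L ratio = 10^(0.4 |ΔM|) = 10^1.167 = 14.70

Star 1 is more luminous, by a factor of 14.7.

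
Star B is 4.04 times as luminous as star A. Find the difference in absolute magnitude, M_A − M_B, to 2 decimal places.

Pogson: ΔM = −2.5 log₁₀(ratio) = −2.5 log₁₀(4.04) = −2.5 × 0.6064 = -1.516
Star B is brighter so has the smaller magnitude: M_A − M_B is positive.

M_A − M_B ≈ 1.52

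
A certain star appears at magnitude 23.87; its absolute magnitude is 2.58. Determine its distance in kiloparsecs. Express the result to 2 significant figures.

Distance modulus: m − M = 23.87 − (2.58) = 21.290
m − M = 5 log₁₀ d − 5
log₁₀ d = (m − M)/5 + 1 = 5.2580
d = 10^5.2580 = 181100 pc
= 181.1 kpc

d ≈ 180 kpc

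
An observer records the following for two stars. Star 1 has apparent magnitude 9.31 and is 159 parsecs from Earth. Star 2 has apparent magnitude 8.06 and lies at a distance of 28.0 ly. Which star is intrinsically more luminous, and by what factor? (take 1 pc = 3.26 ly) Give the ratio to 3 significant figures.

Star 1 is more luminous, by a factor of 108.

Star 1: M = m − 5 log₁₀ d + 5 = 9.31 − 5·2.2014 + 5 = 3.303
Star 2: d = 28.0 ly / 3.26 = 8.589 pc
Star 2: M = m − 5 log₁₀ d + 5 = 8.06 − 5·0.9339 + 5 = 8.390
ΔM = M_1 − M_2 = 3.303 − (8.390) = -5.087; smaller M is more luminous → Star 1.
L ratio = 10^(0.4 |ΔM|) = 10^2.035 = 108.4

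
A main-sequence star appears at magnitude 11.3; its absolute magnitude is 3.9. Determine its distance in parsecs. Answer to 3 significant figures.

μ = m − M = 7.400
m − M = 5 log₁₀ d − 5
log₁₀ d = (m − M)/5 + 1 = 2.4800
d = 10^2.4800 = 302.0 pc

d ≈ 302 pc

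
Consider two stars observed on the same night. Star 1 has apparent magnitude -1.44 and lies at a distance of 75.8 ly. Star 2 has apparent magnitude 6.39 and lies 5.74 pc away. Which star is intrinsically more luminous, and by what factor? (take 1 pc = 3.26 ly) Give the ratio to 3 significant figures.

Star 1 is more luminous, by a factor of 22200.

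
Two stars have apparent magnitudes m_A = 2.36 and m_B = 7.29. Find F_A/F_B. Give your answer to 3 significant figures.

Magnitude difference = -4.93
Flux ratio = 10^(−0.4 Δm) = 10^(−0.4 × -4.93) = 10^1.972 = 93.76

F_A/F_B ≈ 93.8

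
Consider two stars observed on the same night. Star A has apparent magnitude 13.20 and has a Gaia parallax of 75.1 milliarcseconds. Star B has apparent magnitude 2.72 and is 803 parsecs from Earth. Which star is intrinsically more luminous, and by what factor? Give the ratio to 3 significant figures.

Star B is more luminous, by a factor of 5.66×10^7.

Star A: p = 75.1 mas = 0.0751″ → d = 1/p = 13.32 pc
Star A: M = m − 5 log₁₀ d + 5 = 13.20 − 5·1.1244 + 5 = 12.578
Star B: M = m − 5 log₁₀ d + 5 = 2.72 − 5·2.9047 + 5 = -6.804
ΔM = M_A − M_B = 12.578 − (-6.804) = 19.382; smaller M is more luminous → Star B.
L ratio = 10^(0.4 |ΔM|) = 10^7.753 = 5.659×10^7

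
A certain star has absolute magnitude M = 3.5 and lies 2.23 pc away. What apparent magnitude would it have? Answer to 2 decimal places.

m ≈ 0.24

m = M + 5 log₁₀ d − 5 = 3.5 + 5·0.3483 − 5 = 0.242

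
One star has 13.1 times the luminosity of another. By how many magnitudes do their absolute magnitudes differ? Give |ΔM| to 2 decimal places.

|ΔM| ≈ 2.79

Pogson: ΔM = −2.5 log₁₀(ratio) = −2.5 log₁₀(13.1) = −2.5 × 1.1173 = -2.793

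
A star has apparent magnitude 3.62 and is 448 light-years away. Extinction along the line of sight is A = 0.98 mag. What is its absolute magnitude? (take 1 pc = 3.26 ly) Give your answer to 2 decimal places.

M ≈ -3.05

d = 448 ly / 3.26 = 137.4 pc
5 log₁₀(d/10 pc) = 5 log₁₀(137.4) − 5 = 5.690
M = m − 5 log₁₀(d/10) − A = 3.62 − 5.690 − 0.98 = -3.050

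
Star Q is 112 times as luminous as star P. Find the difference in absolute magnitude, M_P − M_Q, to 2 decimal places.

Pogson: ΔM = −2.5 log₁₀(ratio) = −2.5 log₁₀(112) = −2.5 × 2.0492 = -5.123
Star Q is brighter so has the smaller magnitude: M_P − M_Q is positive.

M_P − M_Q ≈ 5.12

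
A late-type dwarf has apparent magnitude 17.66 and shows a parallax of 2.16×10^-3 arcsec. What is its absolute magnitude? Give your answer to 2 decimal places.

M ≈ 9.33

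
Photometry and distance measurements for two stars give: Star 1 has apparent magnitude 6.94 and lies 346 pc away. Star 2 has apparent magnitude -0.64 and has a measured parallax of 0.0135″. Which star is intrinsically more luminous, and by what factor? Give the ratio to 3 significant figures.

Star 2 is more luminous, by a factor of 49.3.

Star 1: M = m − 5 log₁₀ d + 5 = 6.94 − 5·2.5391 + 5 = -0.755
Star 2: d = 1/p = 1/0.0135″ = 74.07 pc
Star 2: M = m − 5 log₁₀ d + 5 = -0.64 − 5·1.8697 + 5 = -4.988
ΔM = M_1 − M_2 = -0.755 − (-4.988) = 4.233; smaller M is more luminous → Star 2.
L ratio = 10^(0.4 |ΔM|) = 10^1.693 = 49.34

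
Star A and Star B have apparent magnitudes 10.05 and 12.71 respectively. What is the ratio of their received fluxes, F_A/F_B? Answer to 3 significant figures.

F_A/F_B ≈ 11.6

Magnitude difference = -2.66
Flux ratio = 10^(−0.4 Δm) = 10^(−0.4 × -2.66) = 10^1.064 = 11.59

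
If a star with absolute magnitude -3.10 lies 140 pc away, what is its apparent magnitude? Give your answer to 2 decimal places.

m ≈ 2.63

m = M + 5 log₁₀ d − 5 = -3.10 + 5·2.1461 − 5 = 2.631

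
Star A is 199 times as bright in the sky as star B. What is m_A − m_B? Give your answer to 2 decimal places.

m_A − m_B ≈ -5.75

Pogson: Δm = −2.5 log₁₀(ratio) = −2.5 log₁₀(199) = −2.5 × 2.2989 = -5.747
Star A is brighter, so it has the smaller magnitude: the difference is negative.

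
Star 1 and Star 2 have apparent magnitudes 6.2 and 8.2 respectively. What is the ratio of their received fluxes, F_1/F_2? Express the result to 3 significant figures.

Magnitude difference = -2.0
Flux ratio = 10^(−0.4 Δm) = 10^(−0.4 × -2.0) = 10^0.800 = 6.310

F_1/F_2 ≈ 6.31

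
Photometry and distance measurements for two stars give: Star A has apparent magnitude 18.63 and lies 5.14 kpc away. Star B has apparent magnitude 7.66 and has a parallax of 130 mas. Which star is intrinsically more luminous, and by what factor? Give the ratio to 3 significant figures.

Star A is more luminous, by a factor of 18.3.

Star A: d = 5.14 kpc = 5140 pc
Star A: M = m − 5 log₁₀ d + 5 = 18.63 − 5·3.7110 + 5 = 5.075
Star B: p = 130 mas = 0.130″ → d = 1/p = 7.692 pc
Star B: M = m − 5 log₁₀ d + 5 = 7.66 − 5·0.8861 + 5 = 8.230
ΔM = M_A − M_B = 5.075 − (8.230) = -3.155; smaller M is more luminous → Star A.
L ratio = 10^(0.4 |ΔM|) = 10^1.262 = 18.27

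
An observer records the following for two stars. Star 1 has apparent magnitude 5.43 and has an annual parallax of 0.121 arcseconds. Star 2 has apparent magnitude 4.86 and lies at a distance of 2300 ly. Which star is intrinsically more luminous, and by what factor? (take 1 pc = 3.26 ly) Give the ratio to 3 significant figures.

Star 1: d = 1/p = 1/0.121″ = 8.264 pc
Star 1: M = m − 5 log₁₀ d + 5 = 5.43 − 5·0.9172 + 5 = 5.844
Star 2: d = 2300 ly / 3.26 = 705.5 pc
Star 2: M = m − 5 log₁₀ d + 5 = 4.86 − 5·2.8485 + 5 = -4.383
ΔM = M_1 − M_2 = 5.844 − (-4.383) = 10.226; smaller M is more luminous → Star 2.
L ratio = 10^(0.4 |ΔM|) = 10^4.091 = 12320

Star 2 is more luminous, by a factor of 12300.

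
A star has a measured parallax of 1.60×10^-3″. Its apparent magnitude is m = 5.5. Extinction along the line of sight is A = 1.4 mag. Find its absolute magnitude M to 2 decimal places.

M ≈ -4.88

d = 1/p = 1/1.60×10^-3″ = 625.0 pc
5 log₁₀(d/10 pc) = 5 log₁₀(625.0) − 5 = 8.979
M = m − 5 log₁₀(d/10) − A = 5.5 − 8.979 − 1.4 = -4.879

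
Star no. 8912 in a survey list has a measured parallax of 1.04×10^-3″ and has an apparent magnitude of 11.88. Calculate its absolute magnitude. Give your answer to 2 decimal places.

M ≈ 1.97

d = 1/p = 1/1.04×10^-3″ = 961.5 pc
5 log₁₀(d/10 pc) = 5 log₁₀(961.5) − 5 = 9.915
M = m − 5 log₁₀(d/10) = 11.88 − 9.915 = 1.965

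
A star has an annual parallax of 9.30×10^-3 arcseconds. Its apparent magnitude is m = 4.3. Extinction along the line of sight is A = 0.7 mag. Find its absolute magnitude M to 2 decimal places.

d = 1/p = 1/9.30×10^-3″ = 107.5 pc
5 log₁₀(d/10 pc) = 5 log₁₀(107.5) − 5 = 5.158
M = m − 5 log₁₀(d/10) − A = 4.3 − 5.158 − 0.7 = -1.558

M ≈ -1.56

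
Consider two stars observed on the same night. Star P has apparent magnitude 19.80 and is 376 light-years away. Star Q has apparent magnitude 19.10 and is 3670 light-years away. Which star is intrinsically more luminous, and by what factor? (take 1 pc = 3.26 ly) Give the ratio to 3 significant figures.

Star Q is more luminous, by a factor of 182.

Star P: d = 376 ly / 3.26 = 115.3 pc
Star P: M = m − 5 log₁₀ d + 5 = 19.80 − 5·2.0620 + 5 = 14.490
Star Q: d = 3670 ly / 3.26 = 1126 pc
Star Q: M = m − 5 log₁₀ d + 5 = 19.10 − 5·3.0514 + 5 = 8.843
ΔM = M_P − M_Q = 14.490 − (8.843) = 5.647; smaller M is more luminous → Star Q.
L ratio = 10^(0.4 |ΔM|) = 10^2.259 = 181.5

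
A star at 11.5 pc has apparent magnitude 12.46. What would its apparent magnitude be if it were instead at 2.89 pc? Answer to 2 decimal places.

m ≈ 9.46

Flux ∝ 1/d², so Δm = 5 log₁₀(d₂/d₁) = 5 log₁₀(2.89/11.5) = -2.999
m₂ = m₁ + Δm = 12.46 + (-2.999) = 9.461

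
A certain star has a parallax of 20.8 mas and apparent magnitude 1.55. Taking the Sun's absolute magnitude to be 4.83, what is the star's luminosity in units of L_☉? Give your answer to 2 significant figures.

L/L_☉ ≈ 470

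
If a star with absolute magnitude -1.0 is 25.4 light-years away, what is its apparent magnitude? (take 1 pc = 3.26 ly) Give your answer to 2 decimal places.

d = 25.4 ly / 3.26 = 7.791 pc
m = M + 5 log₁₀ d − 5 = -1.0 + 5·0.8916 − 5 = -1.542

m ≈ -1.54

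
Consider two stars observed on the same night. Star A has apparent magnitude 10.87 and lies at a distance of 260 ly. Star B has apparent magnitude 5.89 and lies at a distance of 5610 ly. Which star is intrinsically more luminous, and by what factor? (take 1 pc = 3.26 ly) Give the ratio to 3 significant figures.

Star A: d = 260 ly / 3.26 = 79.75 pc
Star A: M = m − 5 log₁₀ d + 5 = 10.87 − 5·1.9018 + 5 = 6.361
Star B: d = 5610 ly / 3.26 = 1721 pc
Star B: M = m − 5 log₁₀ d + 5 = 5.89 − 5·3.2357 + 5 = -5.289
ΔM = M_A − M_B = 6.361 − (-5.289) = 11.650; smaller M is more luminous → Star B.
L ratio = 10^(0.4 |ΔM|) = 10^4.660 = 45710

Star B is more luminous, by a factor of 45700.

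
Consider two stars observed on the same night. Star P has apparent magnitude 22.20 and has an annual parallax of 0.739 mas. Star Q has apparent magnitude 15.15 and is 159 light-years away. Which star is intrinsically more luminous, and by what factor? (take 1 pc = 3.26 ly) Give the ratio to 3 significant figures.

Star P: p = 0.739 mas = 7.39×10^-4″ → d = 1/p = 1353 pc
Star P: M = m − 5 log₁₀ d + 5 = 22.20 − 5·3.1314 + 5 = 11.543
Star Q: d = 159 ly / 3.26 = 48.77 pc
Star Q: M = m − 5 log₁₀ d + 5 = 15.15 − 5·1.6882 + 5 = 11.709
ΔM = M_P − M_Q = 11.543 − (11.709) = -0.166; smaller M is more luminous → Star P.
L ratio = 10^(0.4 |ΔM|) = 10^0.066 = 1.165

Star P is more luminous, by a factor of 1.17.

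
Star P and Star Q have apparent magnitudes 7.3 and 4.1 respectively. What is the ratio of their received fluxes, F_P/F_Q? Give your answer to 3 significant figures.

F_P/F_Q ≈ 0.0525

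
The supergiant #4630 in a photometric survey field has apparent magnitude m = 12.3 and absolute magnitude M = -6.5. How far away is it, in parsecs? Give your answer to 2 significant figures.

d ≈ 58000 pc

μ = m − M = 18.800
m − M = 5 log₁₀ d − 5
log₁₀ d = (m − M)/5 + 1 = 4.7600
d = 10^4.7600 = 57540 pc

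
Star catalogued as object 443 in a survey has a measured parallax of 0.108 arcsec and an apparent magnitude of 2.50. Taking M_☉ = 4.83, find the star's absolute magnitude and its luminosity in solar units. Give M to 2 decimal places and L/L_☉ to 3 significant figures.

d = 1/p = 1/0.108″ = 9.259 pc
M = m − 5 log₁₀ d + 5 = 2.50 − 5·0.9666 + 5 = 2.667
M − M_☉ = 2.667 − 4.83 = -2.163
L/L_☉ = 10^(−0.4 × -2.163) = 7.331

M ≈ 2.67; L/L_☉ ≈ 7.33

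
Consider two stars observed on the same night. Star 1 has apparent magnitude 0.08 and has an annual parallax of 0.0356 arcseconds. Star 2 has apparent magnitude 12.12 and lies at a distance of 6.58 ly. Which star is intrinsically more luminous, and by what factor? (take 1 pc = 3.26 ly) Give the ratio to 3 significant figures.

Star 1: d = 1/p = 1/0.0356″ = 28.09 pc
Star 1: M = m − 5 log₁₀ d + 5 = 0.08 − 5·1.4486 + 5 = -2.163
Star 2: d = 6.58 ly / 3.26 = 2.018 pc
Star 2: M = m − 5 log₁₀ d + 5 = 12.12 − 5·0.3050 + 5 = 15.595
ΔM = M_1 − M_2 = -2.163 − (15.595) = -17.758; smaller M is more luminous → Star 1.
L ratio = 10^(0.4 |ΔM|) = 10^7.103 = 1.268×10^7

Star 1 is more luminous, by a factor of 1.27×10^7.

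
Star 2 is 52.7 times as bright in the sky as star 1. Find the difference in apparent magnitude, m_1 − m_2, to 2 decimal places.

Pogson: Δm = −2.5 log₁₀(ratio) = −2.5 log₁₀(52.7) = −2.5 × 1.7218 = -4.305
Star 2 is brighter so has the smaller magnitude: m_1 − m_2 is positive.

m_1 − m_2 ≈ 4.30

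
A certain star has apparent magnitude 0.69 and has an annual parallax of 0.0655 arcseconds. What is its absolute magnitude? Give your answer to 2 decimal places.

d = 1/p = 1/0.0655″ = 15.27 pc
5 log₁₀(d/10 pc) = 5 log₁₀(15.27) − 5 = 0.919
M = m − 5 log₁₀(d/10) = 0.69 − 0.919 = -0.229

M ≈ -0.23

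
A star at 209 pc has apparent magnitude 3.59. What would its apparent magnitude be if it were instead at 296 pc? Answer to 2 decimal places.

m ≈ 4.35

Flux ∝ 1/d², so Δm = 5 log₁₀(d₂/d₁) = 5 log₁₀(296/209) = 0.756
m₂ = m₁ + Δm = 3.59 + (0.756) = 4.346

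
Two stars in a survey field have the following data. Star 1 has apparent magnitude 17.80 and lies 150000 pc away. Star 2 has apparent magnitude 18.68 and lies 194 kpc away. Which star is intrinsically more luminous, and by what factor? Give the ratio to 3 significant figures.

Star 1 is more luminous, by a factor of 1.34.

Star 1: M = m − 5 log₁₀ d + 5 = 17.80 − 5·5.1761 + 5 = -3.080
Star 2: d = 194 kpc = 194000 pc
Star 2: M = m − 5 log₁₀ d + 5 = 18.68 − 5·5.2878 + 5 = -2.759
ΔM = M_1 − M_2 = -3.080 − (-2.759) = -0.321; smaller M is more luminous → Star 1.
L ratio = 10^(0.4 |ΔM|) = 10^0.129 = 1.345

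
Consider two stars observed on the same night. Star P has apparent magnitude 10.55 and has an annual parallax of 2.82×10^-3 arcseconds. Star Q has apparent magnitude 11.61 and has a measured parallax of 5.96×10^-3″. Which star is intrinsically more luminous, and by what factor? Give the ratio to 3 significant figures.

Star P: d = 1/p = 1/2.82×10^-3″ = 354.6 pc
Star P: M = m − 5 log₁₀ d + 5 = 10.55 − 5·2.5498 + 5 = 2.801
Star Q: d = 1/p = 1/5.96×10^-3″ = 167.8 pc
Star Q: M = m − 5 log₁₀ d + 5 = 11.61 − 5·2.2248 + 5 = 5.486
ΔM = M_P − M_Q = 2.801 − (5.486) = -2.685; smaller M is more luminous → Star P.
L ratio = 10^(0.4 |ΔM|) = 10^1.074 = 11.86

Star P is more luminous, by a factor of 11.9.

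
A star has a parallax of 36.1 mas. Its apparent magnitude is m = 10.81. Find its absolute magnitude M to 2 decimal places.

M ≈ 8.60

p = 36.1 mas = 0.0361″ → d = 1/p = 27.70 pc
5 log₁₀(d/10 pc) = 5 log₁₀(27.70) − 5 = 2.212
M = m − 5 log₁₀(d/10) = 10.81 − 2.212 = 8.598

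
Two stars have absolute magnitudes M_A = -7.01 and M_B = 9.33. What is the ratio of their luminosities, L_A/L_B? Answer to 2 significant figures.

ΔM = M_A − M_B = -16.34
L_A/L_B = 10^(−0.4 ΔM) = 10^6.536 = 3.436×10^6

L_A/L_B ≈ 3.4×10^6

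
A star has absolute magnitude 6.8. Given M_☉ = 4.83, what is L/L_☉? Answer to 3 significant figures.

M − M_☉ = 6.8 − 4.83 = 1.970
L/L_☉ = 10^(−0.4 (M − M_☉)) = 10^-0.788 = 0.1629

L/L_☉ ≈ 0.163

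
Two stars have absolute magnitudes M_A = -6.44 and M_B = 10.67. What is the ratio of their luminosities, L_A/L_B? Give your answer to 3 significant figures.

ΔM = M_A − M_B = -17.11
L_A/L_B = 10^(−0.4 ΔM) = 10^6.844 = 6.982×10^6

L_A/L_B ≈ 6.98×10^6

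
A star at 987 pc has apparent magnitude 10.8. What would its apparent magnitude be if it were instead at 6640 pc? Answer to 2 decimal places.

Flux ∝ 1/d², so Δm = 5 log₁₀(d₂/d₁) = 5 log₁₀(6640/987) = 4.139
m₂ = m₁ + Δm = 10.8 + (4.139) = 14.939

m ≈ 14.94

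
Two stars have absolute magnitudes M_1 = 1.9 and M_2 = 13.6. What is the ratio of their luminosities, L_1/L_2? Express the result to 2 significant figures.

L_1/L_2 ≈ 48000

ΔM = M_1 − M_2 = -11.7
L_1/L_2 = 10^(−0.4 ΔM) = 10^4.680 = 47860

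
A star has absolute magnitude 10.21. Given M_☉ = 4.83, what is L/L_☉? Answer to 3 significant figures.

M − M_☉ = 10.21 − 4.83 = 5.380
L/L_☉ = 10^(−0.4 (M − M_☉)) = 10^-2.152 = 7.047×10^-3

L/L_☉ ≈ 7.05×10^-3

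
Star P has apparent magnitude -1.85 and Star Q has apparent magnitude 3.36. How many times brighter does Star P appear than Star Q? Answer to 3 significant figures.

Magnitude difference = -5.21
Flux ratio = 10^(−0.4 Δm) = 10^(−0.4 × -5.21) = 10^2.084 = 121.3

121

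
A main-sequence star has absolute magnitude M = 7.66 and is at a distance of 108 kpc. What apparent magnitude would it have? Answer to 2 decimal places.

m ≈ 27.83

d = 108 kpc = 108000 pc
m = M + 5 log₁₀ d − 5 = 7.66 + 5·5.0334 − 5 = 27.827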